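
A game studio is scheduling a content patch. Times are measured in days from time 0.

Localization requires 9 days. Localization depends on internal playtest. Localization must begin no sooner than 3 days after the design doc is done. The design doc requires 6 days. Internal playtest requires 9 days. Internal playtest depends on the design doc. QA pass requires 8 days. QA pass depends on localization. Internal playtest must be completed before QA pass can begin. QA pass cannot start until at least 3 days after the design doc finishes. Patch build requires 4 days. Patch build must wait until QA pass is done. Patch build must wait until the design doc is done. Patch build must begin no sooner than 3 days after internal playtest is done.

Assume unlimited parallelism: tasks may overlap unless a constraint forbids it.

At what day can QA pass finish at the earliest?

32

The design doc can start immediately at day 0; it finishes at day 6.
After the design doc (finishes day 6), internal playtest can start at day 6 and finishes at day 15.
Localization cannot start until internal playtest (finishes day 15); the design doc (finishes day 6, plus 3-day gap → day 9). The controlling bound is day 15, so localization finishes at 15 + 9 = day 24.
QA pass needs all of localization (finishes day 24); internal playtest (finishes day 15); the design doc (finishes day 6, plus 3-day gap → day 9). That puts its earliest start at day 24; it finishes at 24 + 8 = day 32.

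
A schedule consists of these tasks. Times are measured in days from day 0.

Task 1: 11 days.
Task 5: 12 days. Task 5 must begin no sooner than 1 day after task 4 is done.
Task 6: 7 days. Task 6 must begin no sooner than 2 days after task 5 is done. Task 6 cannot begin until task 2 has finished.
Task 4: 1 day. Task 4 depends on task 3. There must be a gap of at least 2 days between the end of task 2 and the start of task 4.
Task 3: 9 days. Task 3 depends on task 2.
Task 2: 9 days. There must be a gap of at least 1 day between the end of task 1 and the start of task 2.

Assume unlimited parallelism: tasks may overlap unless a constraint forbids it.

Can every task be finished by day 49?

No

Task 1 can start immediately at day 0; it finishes at day 11.
After task 1 (finishes day 11, plus 1-day gap → day 12), task 2 can start at day 12 and finishes at day 21.
After task 2 (finishes day 21), task 3 can start at day 21 and finishes at day 30.
Task 4 cannot start until task 3 (finishes day 30); task 2 (finishes day 21, plus 2-day gap → day 23). The controlling bound is day 30, so task 4 finishes at 30 + 1 = day 31.
After task 4 (finishes day 31, plus 1-day gap → day 32), task 5 can start at day 32 and finishes at day 44.
For task 6: task 5 (finishes day 44, plus 2-day gap → day 46); task 2 (finishes day 21). Taking the maximum gives a start of day 46, and it finishes at 46 + 7 = day 53.
The earliest everything can be done is day 53, which is after the deadline of 49, so it is not possible.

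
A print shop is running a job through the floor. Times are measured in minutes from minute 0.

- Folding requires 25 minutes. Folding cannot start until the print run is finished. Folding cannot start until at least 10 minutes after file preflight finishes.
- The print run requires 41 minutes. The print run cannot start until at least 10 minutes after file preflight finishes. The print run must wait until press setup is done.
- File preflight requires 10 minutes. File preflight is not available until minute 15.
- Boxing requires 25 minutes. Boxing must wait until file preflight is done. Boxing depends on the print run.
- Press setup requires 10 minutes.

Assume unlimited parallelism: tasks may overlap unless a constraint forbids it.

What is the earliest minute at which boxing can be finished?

Nothing blocks press setup, so it runs from minute 0 to minute 10.
File preflight cannot begin until its own release at minute 15. It runs from minute 15 to 15 + 10 = minute 25.
For the print run: file preflight (finishes minute 25, plus 10-minute gap → minute 35); press setup (finishes minute 10). Taking the maximum gives a start of minute 35, and it finishes at 35 + 41 = minute 76.
Boxing needs all of file preflight (finishes minute 25); the print run (finishes minute 76). That puts its earliest start at minute 76; it finishes at 76 + 25 = minute 101.

101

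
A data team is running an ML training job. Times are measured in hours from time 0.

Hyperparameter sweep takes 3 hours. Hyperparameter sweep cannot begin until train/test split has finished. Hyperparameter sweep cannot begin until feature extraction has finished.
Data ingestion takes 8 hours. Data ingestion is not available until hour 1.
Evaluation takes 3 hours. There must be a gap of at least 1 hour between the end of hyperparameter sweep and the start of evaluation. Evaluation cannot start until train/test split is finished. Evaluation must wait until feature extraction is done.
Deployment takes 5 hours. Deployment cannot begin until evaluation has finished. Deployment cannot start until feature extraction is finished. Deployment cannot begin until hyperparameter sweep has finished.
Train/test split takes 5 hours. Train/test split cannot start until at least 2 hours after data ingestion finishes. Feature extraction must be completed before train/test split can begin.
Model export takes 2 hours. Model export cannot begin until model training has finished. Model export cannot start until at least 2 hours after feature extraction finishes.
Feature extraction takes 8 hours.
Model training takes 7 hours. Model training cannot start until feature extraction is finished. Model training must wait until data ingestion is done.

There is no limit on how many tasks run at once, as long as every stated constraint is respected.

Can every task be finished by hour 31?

Feature extraction has no prerequisites, so it starts at hour 0 and finishes at hour 8.
After its own release at hour 1, data ingestion can start at hour 1 and finishes at hour 9.
For model training: feature extraction (finishes hour 8); data ingestion (finishes hour 9). Taking the maximum gives a start of hour 9, and it finishes at 9 + 7 = hour 16.
Model export has to wait for model training (finishes hour 16); feature extraction (finishes hour 8, plus 2-hour gap → hour 10). The latest of these is hour 16, so model export runs hour 16 to 16 + 2 = hour 18.
For train/test split: data ingestion (finishes hour 9, plus 2-hour gap → hour 11); feature extraction (finishes hour 8). Taking the maximum gives a start of hour 11, and it finishes at 11 + 5 = hour 16.
Hyperparameter sweep has to wait for train/test split (finishes hour 16); feature extraction (finishes hour 8). The latest of these is hour 16, so hyperparameter sweep runs hour 16 to 16 + 3 = hour 19.
Evaluation cannot start until hyperparameter sweep (finishes hour 19, plus 1-hour gap → hour 20); train/test split (finishes hour 16); feature extraction (finishes hour 8). The controlling bound is hour 20, so evaluation finishes at 20 + 3 = hour 23.
For deployment: evaluation (finishes hour 23); feature extraction (finishes hour 8); hyperparameter sweep (finishes hour 19). Taking the maximum gives a start of hour 23, and it finishes at 23 + 5 = hour 28.
Every task is finished by hour 28, which is no later than the deadline of 31, so the schedule is feasible.

Yes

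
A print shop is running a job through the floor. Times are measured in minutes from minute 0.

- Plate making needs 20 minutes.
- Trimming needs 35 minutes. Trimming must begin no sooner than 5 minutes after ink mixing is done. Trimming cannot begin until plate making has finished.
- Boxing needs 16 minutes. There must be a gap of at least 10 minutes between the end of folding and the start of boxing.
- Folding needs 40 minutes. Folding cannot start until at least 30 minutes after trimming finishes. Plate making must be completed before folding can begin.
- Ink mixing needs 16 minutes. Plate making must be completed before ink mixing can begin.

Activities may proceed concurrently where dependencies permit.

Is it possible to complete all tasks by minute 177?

Nothing blocks plate making, so it runs from minute 0 to minute 20.
Ink mixing cannot begin until plate making (finishes minute 20). It runs from minute 20 to 20 + 16 = minute 36.
Trimming cannot start until ink mixing (finishes minute 36, plus 5-minute gap → minute 41); plate making (finishes minute 20). The controlling bound is minute 41, so trimming finishes at 41 + 35 = minute 76.
For folding: trimming (finishes minute 76, plus 30-minute gap → minute 106); plate making (finishes minute 20). Taking the maximum gives a start of minute 106, and it finishes at 106 + 40 = minute 146.
After folding (finishes minute 146, plus 10-minute gap → minute 156), boxing can start at minute 156 and finishes at minute 172.
Every task is finished by minute 172, which is no later than the deadline of 177, so the schedule is feasible.

Yes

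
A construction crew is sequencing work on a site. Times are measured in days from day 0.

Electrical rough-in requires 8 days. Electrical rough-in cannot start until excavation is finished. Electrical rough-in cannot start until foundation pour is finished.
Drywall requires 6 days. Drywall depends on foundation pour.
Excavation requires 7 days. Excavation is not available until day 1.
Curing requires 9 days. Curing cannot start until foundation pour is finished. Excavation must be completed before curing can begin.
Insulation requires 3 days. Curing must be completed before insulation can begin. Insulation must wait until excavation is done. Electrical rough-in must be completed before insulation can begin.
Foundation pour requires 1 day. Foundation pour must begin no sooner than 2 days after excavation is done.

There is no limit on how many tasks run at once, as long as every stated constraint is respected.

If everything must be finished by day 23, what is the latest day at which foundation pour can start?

10

Insulation must finish by day 23; it takes 3 days, so it must start by 23 − 3 = day 20.
Since insulation (must start by day 20) depends on it, curing must finish by day 20. Backing off its 9-day duration gives a latest start of day 11.
Electrical rough-in has to be done before insulation (must start by day 20). That means finishing by day 20, i.e. starting by 20 − 8 = day 12.
Nothing follows drywall; the deadline of day 23 is its only limit. It must start by 23 − 6 = day 17.
Foundation pour feeds curing (must start by day 11); electrical rough-in (must start by day 12); drywall (must start by day 17). Taking the minimum, foundation pour must finish by day 11 and start by 11 − 1 = day 10.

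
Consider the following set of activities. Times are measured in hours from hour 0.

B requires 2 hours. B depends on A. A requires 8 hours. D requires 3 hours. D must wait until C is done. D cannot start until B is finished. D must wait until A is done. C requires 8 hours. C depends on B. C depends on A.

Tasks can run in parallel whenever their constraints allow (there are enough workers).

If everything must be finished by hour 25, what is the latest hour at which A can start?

D has no dependents, so it just needs to finish by hour 25. Starting by 25 − 3 = hour 22 achieves that.
C feeds into D (must start by hour 22); so C must finish by hour 22 and therefore start by hour 14.
For B: C (must start by hour 14); D (must start by hour 22). The most restrictive is hour 14; with a 2-hour duration, B must start by hour 12.
A feeds B (must start by hour 12); C (must start by hour 14); D (must start by hour 22). Taking the minimum, A must finish by hour 12 and start by 12 − 8 = hour 4.

4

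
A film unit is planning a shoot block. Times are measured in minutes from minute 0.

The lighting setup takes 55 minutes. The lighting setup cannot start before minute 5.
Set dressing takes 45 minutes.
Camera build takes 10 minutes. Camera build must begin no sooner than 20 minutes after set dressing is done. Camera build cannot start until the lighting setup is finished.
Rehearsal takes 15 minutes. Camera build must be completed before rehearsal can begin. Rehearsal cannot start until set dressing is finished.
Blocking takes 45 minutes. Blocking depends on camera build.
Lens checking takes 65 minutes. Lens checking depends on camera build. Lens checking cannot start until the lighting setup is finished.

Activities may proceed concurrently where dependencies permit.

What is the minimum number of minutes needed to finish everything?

The lighting setup waits on its own release at minute 5, so it starts at minute 5 and finishes at 5 + 55 = minute 60.
Set dressing can start immediately at minute 0; it finishes at minute 45.
For camera build: set dressing (finishes minute 45, plus 20-minute gap → minute 65); the lighting setup (finishes minute 60). Taking the maximum gives a start of minute 65, and it finishes at 65 + 10 = minute 75.
Rehearsal needs all of camera build (finishes minute 75); set dressing (finishes minute 45). That puts its earliest start at minute 75; it finishes at 75 + 15 = minute 90.
Blocking waits on camera build (finishes minute 75), so it starts at minute 75 and finishes at 75 + 45 = minute 120.
Lens checking cannot start until camera build (finishes minute 75); the lighting setup (finishes minute 60). The controlling bound is minute 75, so lens checking finishes at 75 + 65 = minute 140.
All tasks are finished once the last one completes. Finish times: Set dressing at 45, The lighting setup at 60, Camera build at 75, Lens checking at 140, Blocking at 120, Rehearsal at 90. The latest is minute 140.

140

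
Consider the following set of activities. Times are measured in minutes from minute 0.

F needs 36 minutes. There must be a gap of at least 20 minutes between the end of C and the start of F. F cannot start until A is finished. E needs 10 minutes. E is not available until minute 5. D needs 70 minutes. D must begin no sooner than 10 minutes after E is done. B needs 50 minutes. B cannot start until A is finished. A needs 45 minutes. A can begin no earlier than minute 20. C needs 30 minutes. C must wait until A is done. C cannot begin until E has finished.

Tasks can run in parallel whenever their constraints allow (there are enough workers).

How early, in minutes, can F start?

115

E cannot begin until its own release at minute 5. It runs from minute 5 to 5 + 10 = minute 15.
After its own release at minute 20, A can start at minute 20 and finishes at minute 65.
C needs all of A (finishes minute 65); E (finishes minute 15). That puts its earliest start at minute 65; it finishes at 65 + 30 = minute 95.
F waits on C (finishes minute 95, plus 20-minute gap → minute 115); A (finishes minute 65). The latest of these is minute 115, which is the earliest F can start.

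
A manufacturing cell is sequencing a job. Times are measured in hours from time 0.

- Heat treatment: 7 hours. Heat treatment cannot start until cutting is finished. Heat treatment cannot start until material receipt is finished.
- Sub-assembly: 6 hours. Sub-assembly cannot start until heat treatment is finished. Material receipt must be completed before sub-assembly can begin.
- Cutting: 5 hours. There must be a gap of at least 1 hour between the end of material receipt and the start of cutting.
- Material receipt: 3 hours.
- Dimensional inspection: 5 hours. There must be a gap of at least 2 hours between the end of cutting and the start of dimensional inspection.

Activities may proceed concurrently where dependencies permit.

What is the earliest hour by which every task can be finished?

Material receipt can start immediately at hour 0; it finishes at hour 3.
After material receipt (finishes hour 3, plus 1-hour gap → hour 4), cutting can start at hour 4 and finishes at hour 9.
Dimensional inspection cannot begin until cutting (finishes hour 9, plus 2-hour gap → hour 11). It runs from hour 11 to 11 + 5 = hour 16.
Heat treatment needs all of cutting (finishes hour 9); material receipt (finishes hour 3). That puts its earliest start at hour 9; it finishes at 9 + 7 = hour 16.
For sub-assembly: heat treatment (finishes hour 16); material receipt (finishes hour 3). Taking the maximum gives a start of hour 16, and it finishes at 16 + 6 = hour 22.
All tasks are finished once the last one completes. Finish times: Material receipt at 3, Cutting at 9, Heat treatment at 16, Dimensional inspection at 16, Sub-assembly at 22. The latest is hour 22.

22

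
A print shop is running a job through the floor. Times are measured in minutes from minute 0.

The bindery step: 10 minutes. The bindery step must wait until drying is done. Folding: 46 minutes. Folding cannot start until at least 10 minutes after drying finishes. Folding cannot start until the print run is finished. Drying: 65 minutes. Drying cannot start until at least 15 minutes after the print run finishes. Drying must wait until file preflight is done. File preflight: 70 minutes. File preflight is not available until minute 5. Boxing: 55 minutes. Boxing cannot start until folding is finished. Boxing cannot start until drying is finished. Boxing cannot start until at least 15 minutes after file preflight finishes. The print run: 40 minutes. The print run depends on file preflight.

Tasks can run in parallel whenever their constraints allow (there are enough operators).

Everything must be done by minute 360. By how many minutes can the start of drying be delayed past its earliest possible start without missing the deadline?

After its own release at minute 5, file preflight can start at minute 5 and finishes at minute 75.
After file preflight (finishes minute 75), the print run can start at minute 75 and finishes at minute 115.
Drying needs all of the print run (finishes minute 115, plus 15-minute gap → minute 130); file preflight (finishes minute 75). That puts its earliest start at minute 130; it finishes at 130 + 65 = minute 195.

Working backward from the deadline:
Boxing must finish by minute 360; it takes 55 minutes, so it must start by 360 − 55 = minute 305.
Folding must finish before boxing (must start by minute 305). With a 46-minute duration, folding must start by 305 − 46 = minute 259.
To finish by minute 360, the bindery step (duration 10) must start no later than minute 350.
Drying has several dependents: folding (must start by minute 259, minus 10-minute gap → minute 249); the bindery step (must start by minute 350); boxing (must start by minute 305). The earliest of those limits is minute 249, so drying must start by 249 − 65 = minute 184.
So drying can start as early as minute 130 and as late as minute 184, giving 184 − 130 = 54 minutes of slack.

54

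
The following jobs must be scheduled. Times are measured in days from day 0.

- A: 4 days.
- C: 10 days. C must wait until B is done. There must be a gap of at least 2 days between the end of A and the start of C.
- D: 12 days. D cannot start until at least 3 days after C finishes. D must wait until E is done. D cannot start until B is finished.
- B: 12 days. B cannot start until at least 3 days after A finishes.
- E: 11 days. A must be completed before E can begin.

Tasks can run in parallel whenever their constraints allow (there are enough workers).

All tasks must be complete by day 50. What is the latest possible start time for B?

13

D must finish by day 50; it takes 12 days, so it must start by 50 − 12 = day 38.
C has to be done before D (must start by day 38, minus 3-day gap → day 35). That means finishing by day 35, i.e. starting by 35 − 10 = day 25.
For B: C (must start by day 25); D (must start by day 38). The most restrictive is day 25; with a 12-day duration, B must start by day 13.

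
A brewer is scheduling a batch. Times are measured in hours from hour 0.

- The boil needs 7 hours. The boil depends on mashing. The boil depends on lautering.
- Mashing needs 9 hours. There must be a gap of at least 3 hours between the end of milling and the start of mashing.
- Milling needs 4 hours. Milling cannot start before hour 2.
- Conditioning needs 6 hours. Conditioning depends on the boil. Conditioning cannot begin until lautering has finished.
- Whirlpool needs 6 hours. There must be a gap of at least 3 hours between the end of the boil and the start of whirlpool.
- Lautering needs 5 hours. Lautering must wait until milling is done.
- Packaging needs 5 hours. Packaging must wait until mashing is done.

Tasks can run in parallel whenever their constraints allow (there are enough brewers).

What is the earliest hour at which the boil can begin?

18

Milling cannot begin until its own release at hour 2. It runs from hour 2 to 2 + 4 = hour 6.
Lautering cannot begin until milling (finishes hour 6). It runs from hour 6 to 6 + 5 = hour 11.
Mashing waits on milling (finishes hour 6, plus 3-hour gap → hour 9), so it starts at hour 9 and finishes at 9 + 9 = hour 18.
The boil waits on mashing (finishes hour 18); lautering (finishes hour 11). The latest of these is hour 18, which is the earliest the boil can start.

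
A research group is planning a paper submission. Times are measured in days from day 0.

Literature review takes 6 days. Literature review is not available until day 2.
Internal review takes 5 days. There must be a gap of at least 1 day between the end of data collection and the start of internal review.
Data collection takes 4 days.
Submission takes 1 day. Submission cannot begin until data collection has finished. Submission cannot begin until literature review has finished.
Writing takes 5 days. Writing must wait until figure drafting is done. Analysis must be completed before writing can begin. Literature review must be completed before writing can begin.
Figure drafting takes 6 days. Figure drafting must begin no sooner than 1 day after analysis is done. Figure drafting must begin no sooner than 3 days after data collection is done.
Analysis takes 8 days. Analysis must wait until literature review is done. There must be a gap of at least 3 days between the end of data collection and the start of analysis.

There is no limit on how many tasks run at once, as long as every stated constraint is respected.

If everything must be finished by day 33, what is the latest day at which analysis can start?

13

Writing has no dependents, so it just needs to finish by day 33. Starting by 33 − 5 = day 28 achieves that.
Figure drafting feeds into writing (must start by day 28); so figure drafting must finish by day 28 and therefore start by day 22.
For analysis: figure drafting (must start by day 22, minus 1-day gap → day 21); writing (must start by day 28). The most restrictive is day 21; with an 8-day duration, analysis must start by day 13.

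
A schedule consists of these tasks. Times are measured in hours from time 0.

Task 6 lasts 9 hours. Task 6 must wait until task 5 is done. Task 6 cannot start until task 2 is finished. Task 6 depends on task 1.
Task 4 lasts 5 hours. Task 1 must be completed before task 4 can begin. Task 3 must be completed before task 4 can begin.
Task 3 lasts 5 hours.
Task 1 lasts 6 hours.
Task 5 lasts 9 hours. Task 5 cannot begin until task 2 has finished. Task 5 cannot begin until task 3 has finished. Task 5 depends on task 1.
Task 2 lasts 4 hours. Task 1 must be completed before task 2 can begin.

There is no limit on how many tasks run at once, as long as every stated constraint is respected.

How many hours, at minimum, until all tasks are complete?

28

Nothing blocks task 3, so it runs from hour 0 to hour 5.
Task 1 can start immediately at hour 0; it finishes at hour 6.
Task 4 needs all of task 1 (finishes hour 6); task 3 (finishes hour 5). That puts its earliest start at hour 6; it finishes at 6 + 5 = hour 11.
Task 2 waits on task 1 (finishes hour 6), so it starts at hour 6 and finishes at 6 + 4 = hour 10.
Task 5 has to wait for task 2 (finishes hour 10); task 3 (finishes hour 5); task 1 (finishes hour 6). The latest of these is hour 10, so task 5 runs hour 10 to 10 + 9 = hour 19.
Task 6 needs all of task 5 (finishes hour 19); task 2 (finishes hour 10); task 1 (finishes hour 6). That puts its earliest start at hour 19; it finishes at 19 + 9 = hour 28.
All tasks are finished once the last one completes. Finish times: Task 1 at 6, Task 2 at 10, Task 3 at 5, Task 4 at 11, Task 5 at 19, Task 6 at 28. The latest is hour 28.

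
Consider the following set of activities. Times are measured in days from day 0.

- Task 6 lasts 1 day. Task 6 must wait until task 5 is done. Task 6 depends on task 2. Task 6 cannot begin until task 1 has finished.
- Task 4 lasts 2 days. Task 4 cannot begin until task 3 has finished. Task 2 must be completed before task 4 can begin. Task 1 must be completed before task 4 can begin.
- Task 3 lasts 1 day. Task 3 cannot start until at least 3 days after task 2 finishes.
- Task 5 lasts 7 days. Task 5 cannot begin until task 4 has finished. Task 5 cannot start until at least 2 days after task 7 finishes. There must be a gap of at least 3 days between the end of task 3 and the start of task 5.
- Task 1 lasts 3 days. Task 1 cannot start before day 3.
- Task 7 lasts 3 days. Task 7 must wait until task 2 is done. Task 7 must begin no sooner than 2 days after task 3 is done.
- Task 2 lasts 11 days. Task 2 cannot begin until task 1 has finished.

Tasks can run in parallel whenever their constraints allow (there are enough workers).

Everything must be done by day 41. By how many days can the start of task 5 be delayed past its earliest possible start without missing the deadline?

5

Task 1 waits on its own release at day 3, so it starts at day 3 and finishes at 3 + 3 = day 6.
After task 1 (finishes day 6), task 2 can start at day 6 and finishes at day 17.
Task 3 cannot begin until task 2 (finishes day 17, plus 3-day gap → day 20). It runs from day 20 to 20 + 1 = day 21.
Task 7 has to wait for task 2 (finishes day 17); task 3 (finishes day 21, plus 2-day gap → day 23). The latest of these is day 23, so task 7 runs day 23 to 23 + 3 = day 26.
Task 4 needs all of task 3 (finishes day 21); task 2 (finishes day 17); task 1 (finishes day 6). That puts its earliest start at day 21; it finishes at 21 + 2 = day 23.
Task 5 cannot start until task 4 (finishes day 23); task 7 (finishes day 26, plus 2-day gap → day 28); task 3 (finishes day 21, plus 3-day gap → day 24). The controlling bound is day 28, so task 5 finishes at 28 + 7 = day 35.

Working backward from the deadline:
Task 6 must finish by day 41; it takes 1 day, so it must start by 41 − 1 = day 40.
Task 5 feeds into task 6 (must start by day 40); so task 5 must finish by day 40 and therefore start by day 33.
So task 5 can start as early as day 28 and as late as day 33, giving 33 − 28 = 5 days of slack.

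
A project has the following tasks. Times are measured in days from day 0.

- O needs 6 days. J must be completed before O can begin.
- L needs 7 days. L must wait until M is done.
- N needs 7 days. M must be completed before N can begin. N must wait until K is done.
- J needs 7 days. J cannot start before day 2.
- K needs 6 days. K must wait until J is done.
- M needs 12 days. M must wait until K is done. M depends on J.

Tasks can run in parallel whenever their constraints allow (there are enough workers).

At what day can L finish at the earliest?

J cannot begin until its own release at day 2. It runs from day 2 to 2 + 7 = day 9.
K cannot begin until J (finishes day 9). It runs from day 9 to 9 + 6 = day 15.
M needs all of K (finishes day 15); J (finishes day 9). That puts its earliest start at day 15; it finishes at 15 + 12 = day 27.
L cannot begin until M (finishes day 27). It runs from day 27 to 27 + 7 = day 34.

34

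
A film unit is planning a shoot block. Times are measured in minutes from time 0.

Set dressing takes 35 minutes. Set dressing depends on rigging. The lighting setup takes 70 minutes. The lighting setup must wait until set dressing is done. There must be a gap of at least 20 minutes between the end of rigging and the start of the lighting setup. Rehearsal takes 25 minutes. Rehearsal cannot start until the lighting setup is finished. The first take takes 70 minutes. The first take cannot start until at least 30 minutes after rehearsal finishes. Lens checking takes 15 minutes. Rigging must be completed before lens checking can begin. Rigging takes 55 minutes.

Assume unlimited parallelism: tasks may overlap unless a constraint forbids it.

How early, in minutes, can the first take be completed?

Rigging can start immediately at minute 0; it finishes at minute 55.
After rigging (finishes minute 55), set dressing can start at minute 55 and finishes at minute 90.
The lighting setup cannot start until set dressing (finishes minute 90); rigging (finishes minute 55, plus 20-minute gap → minute 75). The controlling bound is minute 90, so the lighting setup finishes at 90 + 70 = minute 160.
Rehearsal cannot begin until the lighting setup (finishes minute 160). It runs from minute 160 to 160 + 25 = minute 185.
The first take waits on rehearsal (finishes minute 185, plus 30-minute gap → minute 215), so it starts at minute 215 and finishes at 215 + 70 = minute 285.

285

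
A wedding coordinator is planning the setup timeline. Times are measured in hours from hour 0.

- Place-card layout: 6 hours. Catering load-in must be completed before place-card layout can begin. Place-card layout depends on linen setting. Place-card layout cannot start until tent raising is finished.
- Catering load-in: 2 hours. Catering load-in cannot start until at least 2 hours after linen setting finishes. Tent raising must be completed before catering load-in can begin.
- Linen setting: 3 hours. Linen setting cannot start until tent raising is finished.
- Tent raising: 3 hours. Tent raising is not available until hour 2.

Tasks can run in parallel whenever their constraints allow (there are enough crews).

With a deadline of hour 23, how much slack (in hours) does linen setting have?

5

After its own release at hour 2, tent raising can start at hour 2 and finishes at hour 5.
Linen setting cannot begin until tent raising (finishes hour 5). It runs from hour 5 to 5 + 3 = hour 8.

Working backward from the deadline:
Nothing follows place-card layout; the deadline of hour 23 is its only limit. It must start by 23 − 6 = hour 17.
Catering load-in must finish before place-card layout (must start by hour 17). With a 2-hour duration, catering load-in must start by 17 − 2 = hour 15.
Linen setting has several dependents: catering load-in (must start by hour 15, minus 2-hour gap → hour 13); place-card layout (must start by hour 17). The earliest of those limits is hour 13, so linen setting must start by 13 − 3 = hour 10.
So linen setting can start as early as hour 5 and as late as hour 10, giving 10 − 5 = 5 hours of slack.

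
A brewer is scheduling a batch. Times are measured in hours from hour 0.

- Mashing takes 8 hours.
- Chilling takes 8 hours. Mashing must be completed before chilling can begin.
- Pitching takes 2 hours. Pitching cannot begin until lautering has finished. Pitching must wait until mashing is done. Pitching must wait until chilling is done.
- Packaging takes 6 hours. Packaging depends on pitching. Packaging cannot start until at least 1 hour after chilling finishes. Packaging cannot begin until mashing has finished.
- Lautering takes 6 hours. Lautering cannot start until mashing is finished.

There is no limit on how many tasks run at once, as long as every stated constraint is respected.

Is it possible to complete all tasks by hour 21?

No

Mashing can start immediately at hour 0; it finishes at hour 8.
Chilling cannot begin until mashing (finishes hour 8). It runs from hour 8 to 8 + 8 = hour 16.
After mashing (finishes hour 8), lautering can start at hour 8 and finishes at hour 14.
For pitching: lautering (finishes hour 14); mashing (finishes hour 8); chilling (finishes hour 16). Taking the maximum gives a start of hour 16, and it finishes at 16 + 2 = hour 18.
For packaging: pitching (finishes hour 18); chilling (finishes hour 16, plus 1-hour gap → hour 17); mashing (finishes hour 8). Taking the maximum gives a start of hour 18, and it finishes at 18 + 6 = hour 24.
The earliest everything can be done is hour 24, which is after the deadline of 21, so it is not possible.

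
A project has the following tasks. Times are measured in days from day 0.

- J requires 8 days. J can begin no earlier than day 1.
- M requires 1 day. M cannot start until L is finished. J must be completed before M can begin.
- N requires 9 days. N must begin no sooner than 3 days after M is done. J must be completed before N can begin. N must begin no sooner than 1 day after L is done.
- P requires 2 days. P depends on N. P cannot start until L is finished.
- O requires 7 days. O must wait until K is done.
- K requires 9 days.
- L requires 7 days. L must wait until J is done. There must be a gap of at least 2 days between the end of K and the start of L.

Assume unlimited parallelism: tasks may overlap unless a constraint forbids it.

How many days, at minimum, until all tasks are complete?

K can start immediately at day 0; it finishes at day 9.
After K (finishes day 9), O can start at day 9 and finishes at day 16.
After its own release at day 1, J can start at day 1 and finishes at day 9.
L needs all of J (finishes day 9); K (finishes day 9, plus 2-day gap → day 11). That puts its earliest start at day 11; it finishes at 11 + 7 = day 18.
For M: L (finishes day 18); J (finishes day 9). Taking the maximum gives a start of day 18, and it finishes at 18 + 1 = day 19.
N needs all of M (finishes day 19, plus 3-day gap → day 22); J (finishes day 9); L (finishes day 18, plus 1-day gap → day 19). That puts its earliest start at day 22; it finishes at 22 + 9 = day 31.
P needs all of N (finishes day 31); L (finishes day 18). That puts its earliest start at day 31; it finishes at 31 + 2 = day 33.
All tasks are finished once the last one completes. Finish times: J at 9, K at 9, L at 18, M at 19, N at 31, O at 16, P at 33. The latest is day 33.

33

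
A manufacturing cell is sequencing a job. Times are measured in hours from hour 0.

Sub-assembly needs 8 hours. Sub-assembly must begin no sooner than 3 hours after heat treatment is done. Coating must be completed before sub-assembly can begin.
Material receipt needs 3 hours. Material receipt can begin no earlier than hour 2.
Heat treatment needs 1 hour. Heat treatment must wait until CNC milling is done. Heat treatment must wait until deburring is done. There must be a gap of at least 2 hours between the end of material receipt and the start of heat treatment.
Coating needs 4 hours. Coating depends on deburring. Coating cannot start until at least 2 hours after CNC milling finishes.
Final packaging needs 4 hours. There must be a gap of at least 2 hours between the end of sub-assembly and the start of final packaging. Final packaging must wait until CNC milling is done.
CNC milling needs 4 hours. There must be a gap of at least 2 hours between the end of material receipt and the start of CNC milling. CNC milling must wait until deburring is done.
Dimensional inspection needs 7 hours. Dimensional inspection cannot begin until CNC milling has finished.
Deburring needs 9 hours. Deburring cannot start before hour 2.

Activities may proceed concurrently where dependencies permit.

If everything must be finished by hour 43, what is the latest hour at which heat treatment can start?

25

Nothing follows final packaging; the deadline of hour 43 is its only limit. It must start by 43 − 4 = hour 39.
Since final packaging (must start by hour 39, minus 2-hour gap → hour 37) depends on it, sub-assembly must finish by hour 37. Backing off its 8-hour duration gives a latest start of hour 29.
Heat treatment feeds into sub-assembly (must start by hour 29, minus 3-hour gap → hour 26); so heat treatment must finish by hour 26 and therefore start by hour 25.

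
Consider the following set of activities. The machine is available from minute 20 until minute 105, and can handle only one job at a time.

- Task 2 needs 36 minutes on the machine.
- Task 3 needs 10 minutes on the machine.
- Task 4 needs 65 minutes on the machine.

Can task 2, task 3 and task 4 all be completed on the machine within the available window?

The machine window is 105 − 20 = 85 minutes.
Running back to back, the jobs need 36 + 10 + 65 = 111 minutes on the machine.
Since 111 > 85, they cannot all fit.

No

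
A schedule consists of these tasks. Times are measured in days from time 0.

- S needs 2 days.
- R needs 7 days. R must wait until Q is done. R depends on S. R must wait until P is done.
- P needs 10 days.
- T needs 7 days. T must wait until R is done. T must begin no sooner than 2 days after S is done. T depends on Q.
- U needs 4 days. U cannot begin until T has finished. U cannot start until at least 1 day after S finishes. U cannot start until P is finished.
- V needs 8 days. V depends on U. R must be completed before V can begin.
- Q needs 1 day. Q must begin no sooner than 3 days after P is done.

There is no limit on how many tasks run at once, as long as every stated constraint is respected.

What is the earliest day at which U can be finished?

Nothing blocks S, so it runs from day 0 to day 2.
P can start immediately at day 0; it finishes at day 10.
Q waits on P (finishes day 10, plus 3-day gap → day 13), so it starts at day 13 and finishes at 13 + 1 = day 14.
R needs all of Q (finishes day 14); S (finishes day 2); P (finishes day 10). That puts its earliest start at day 14; it finishes at 14 + 7 = day 21.
T needs all of R (finishes day 21); S (finishes day 2, plus 2-day gap → day 4); Q (finishes day 14). That puts its earliest start at day 21; it finishes at 21 + 7 = day 28.
U needs all of T (finishes day 28); S (finishes day 2, plus 1-day gap → day 3); P (finishes day 10). That puts its earliest start at day 28; it finishes at 28 + 4 = day 32.

32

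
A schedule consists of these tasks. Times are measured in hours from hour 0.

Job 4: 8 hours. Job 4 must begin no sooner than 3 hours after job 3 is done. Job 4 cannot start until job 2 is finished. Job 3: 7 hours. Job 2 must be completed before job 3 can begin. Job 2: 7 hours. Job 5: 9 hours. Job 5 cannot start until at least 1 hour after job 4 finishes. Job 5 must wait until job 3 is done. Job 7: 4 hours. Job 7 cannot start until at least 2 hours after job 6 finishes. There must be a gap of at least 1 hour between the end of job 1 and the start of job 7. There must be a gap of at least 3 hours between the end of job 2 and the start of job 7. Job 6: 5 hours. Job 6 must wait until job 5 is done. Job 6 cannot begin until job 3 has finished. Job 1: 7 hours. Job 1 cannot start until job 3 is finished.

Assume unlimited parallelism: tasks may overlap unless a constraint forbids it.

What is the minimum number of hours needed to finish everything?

46

Job 2 can start immediately at hour 0; it finishes at hour 7.
Job 3 cannot begin until job 2 (finishes hour 7). It runs from hour 7 to 7 + 7 = hour 14.
For job 4: job 3 (finishes hour 14, plus 3-hour gap → hour 17); job 2 (finishes hour 7). Taking the maximum gives a start of hour 17, and it finishes at 17 + 8 = hour 25.
Job 5 cannot start until job 4 (finishes hour 25, plus 1-hour gap → hour 26); job 3 (finishes hour 14). The controlling bound is hour 26, so job 5 finishes at 26 + 9 = hour 35.
Job 6 cannot start until job 5 (finishes hour 35); job 3 (finishes hour 14). The controlling bound is hour 35, so job 6 finishes at 35 + 5 = hour 40.
After job 3 (finishes hour 14), job 1 can start at hour 14 and finishes at hour 21.
Job 7 has to wait for job 6 (finishes hour 40, plus 2-hour gap → hour 42); job 1 (finishes hour 21, plus 1-hour gap → hour 22); job 2 (finishes hour 7, plus 3-hour gap → hour 10). The latest of these is hour 42, so job 7 runs hour 42 to 42 + 4 = hour 46.
All tasks are finished once the last one completes. Finish times: Job 1 at 21, Job 2 at 7, Job 3 at 14, Job 4 at 25, Job 5 at 35, Job 6 at 40, Job 7 at 46. The latest is hour 46.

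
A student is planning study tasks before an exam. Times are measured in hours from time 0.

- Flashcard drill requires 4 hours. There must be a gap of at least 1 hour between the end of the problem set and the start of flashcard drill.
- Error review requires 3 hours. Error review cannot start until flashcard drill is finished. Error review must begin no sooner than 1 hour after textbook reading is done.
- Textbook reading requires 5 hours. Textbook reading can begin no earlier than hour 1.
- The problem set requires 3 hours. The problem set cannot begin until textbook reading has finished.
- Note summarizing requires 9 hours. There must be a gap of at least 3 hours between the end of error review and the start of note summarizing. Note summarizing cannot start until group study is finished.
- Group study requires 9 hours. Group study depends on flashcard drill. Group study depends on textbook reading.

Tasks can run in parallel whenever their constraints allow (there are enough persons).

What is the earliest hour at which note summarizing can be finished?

Textbook reading waits on its own release at hour 1, so it starts at hour 1 and finishes at 1 + 5 = hour 6.
After textbook reading (finishes hour 6), the problem set can start at hour 6 and finishes at hour 9.
After the problem set (finishes hour 9, plus 1-hour gap → hour 10), flashcard drill can start at hour 10 and finishes at hour 14.
Group study cannot start until flashcard drill (finishes hour 14); textbook reading (finishes hour 6). The controlling bound is hour 14, so group study finishes at 14 + 9 = hour 23.
Error review cannot start until flashcard drill (finishes hour 14); textbook reading (finishes hour 6, plus 1-hour gap → hour 7). The controlling bound is hour 14, so error review finishes at 14 + 3 = hour 17.
For note summarizing: error review (finishes hour 17, plus 3-hour gap → hour 20); group study (finishes hour 23). Taking the maximum gives a start of hour 23, and it finishes at 23 + 9 = hour 32.

32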